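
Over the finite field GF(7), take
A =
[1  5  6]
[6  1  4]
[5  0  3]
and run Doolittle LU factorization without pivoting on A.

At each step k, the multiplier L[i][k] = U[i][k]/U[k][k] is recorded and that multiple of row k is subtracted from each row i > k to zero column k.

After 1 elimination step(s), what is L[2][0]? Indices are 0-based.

[col 0] pivot 1
  R1 -= 6*R0 → (0, 6, 3)  (L[1][0] := 6)
  R2 -= 5*R0 → (0, 3, 1)  (L[2][0] := 5)

L[2][0] = 5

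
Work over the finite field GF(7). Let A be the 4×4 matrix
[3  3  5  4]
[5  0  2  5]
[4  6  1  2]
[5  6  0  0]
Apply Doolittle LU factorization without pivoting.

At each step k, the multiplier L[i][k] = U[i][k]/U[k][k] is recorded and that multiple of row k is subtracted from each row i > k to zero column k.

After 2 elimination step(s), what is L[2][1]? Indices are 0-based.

L[2][1] = 1

k=0: U[0][0]=3
  eliminate (1,0): mult=4, new row 1: (0, 2, 3, 3); set L[1][0]=4
  eliminate (2,0): mult=6, new row 2: (0, 2, 6, 6); set L[2][0]=6
  eliminate (3,0): mult=4, new row 3: (0, 1, 1, 5); set L[3][0]=4
k=1: U[1][1]=2
  eliminate (2,1): mult=1, new row 2: (0, 0, 3, 3); set L[2][1]=1
  eliminate (3,1): mult=4, new row 3: (0, 0, 3, 0); set L[3][1]=4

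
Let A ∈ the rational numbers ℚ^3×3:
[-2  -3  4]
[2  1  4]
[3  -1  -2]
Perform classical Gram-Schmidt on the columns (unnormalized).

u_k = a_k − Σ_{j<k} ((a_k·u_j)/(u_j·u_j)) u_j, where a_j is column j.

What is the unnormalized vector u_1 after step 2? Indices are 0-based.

u_1 = (-41/17, 7/17, -32/17)

Step 1: u_0 = a_0 = (-2, 2, 3).
Step 2: u_1 = a_1 − (5/17)·u_0 = (-41/17, 7/17, -32/17).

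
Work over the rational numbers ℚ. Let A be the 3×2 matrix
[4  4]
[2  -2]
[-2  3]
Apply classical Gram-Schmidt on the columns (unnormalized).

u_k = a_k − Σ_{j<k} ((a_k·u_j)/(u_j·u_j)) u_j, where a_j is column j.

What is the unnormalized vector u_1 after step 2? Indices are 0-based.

Step 1: u_0 = a_0 = (4, 2, -2).
Step 2: u_1 = a_1 − (1/4)·u_0 = (3, -5/2, 7/2).

u_1 = (3, -5/2, 7/2)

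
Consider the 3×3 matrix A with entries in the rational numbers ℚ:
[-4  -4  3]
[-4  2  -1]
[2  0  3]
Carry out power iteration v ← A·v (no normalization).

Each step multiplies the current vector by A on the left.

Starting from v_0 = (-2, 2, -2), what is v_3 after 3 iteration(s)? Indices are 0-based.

v_3 = (-126, 414, -250)

v_0 = (-2, 2, -2).
v_1 = A·v_0 = (-6, 14, -10).
v_2 = A·v_1 = (-62, 62, -42).
v_3 = A·v_2 = (-126, 414, -250).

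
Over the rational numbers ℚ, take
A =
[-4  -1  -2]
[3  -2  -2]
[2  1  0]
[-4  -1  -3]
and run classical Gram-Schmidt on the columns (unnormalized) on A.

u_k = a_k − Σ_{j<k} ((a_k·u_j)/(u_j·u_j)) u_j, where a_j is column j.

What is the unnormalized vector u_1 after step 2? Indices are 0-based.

u_1 = (-29/45, -34/15, 37/45, -29/45)

Step 1: u_0 = a_0 = (-4, 3, 2, -4).
Step 2: u_1 = a_1 − (4/45)·u_0 = (-29/45, -34/15, 37/45, -29/45).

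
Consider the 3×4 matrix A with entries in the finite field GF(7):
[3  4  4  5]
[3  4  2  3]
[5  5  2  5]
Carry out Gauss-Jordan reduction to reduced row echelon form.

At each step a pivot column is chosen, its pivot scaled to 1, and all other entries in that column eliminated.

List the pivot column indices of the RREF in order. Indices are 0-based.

pivot columns: 0, 1, 2

[1] R0 /= 3  ⇒  (1, 6, 6, 4)
     R1 -= 3·R0  ⇒  (0, 0, 5, 5)
     R2 -= 5·R0  ⇒  (0, 3, 0, 6)
[2] R1 <-> R2
[2] R1 /= 3  ⇒  (0, 1, 0, 2)
     R0 -= 6·R1  ⇒  (1, 0, 6, 6)
[3] R2 /= 5  ⇒  (0, 0, 1, 1)
     R0 -= 6·R2  ⇒  (1, 0, 0, 0)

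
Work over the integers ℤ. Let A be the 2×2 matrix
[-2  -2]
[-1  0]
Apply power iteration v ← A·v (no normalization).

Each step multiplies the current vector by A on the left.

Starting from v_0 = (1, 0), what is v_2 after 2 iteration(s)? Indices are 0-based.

v_2 = (6, 2)

v_0 = (1, 0).
v_1 = A·v_0 = (-2, -1).
v_2 = A·v_1 = (6, 2).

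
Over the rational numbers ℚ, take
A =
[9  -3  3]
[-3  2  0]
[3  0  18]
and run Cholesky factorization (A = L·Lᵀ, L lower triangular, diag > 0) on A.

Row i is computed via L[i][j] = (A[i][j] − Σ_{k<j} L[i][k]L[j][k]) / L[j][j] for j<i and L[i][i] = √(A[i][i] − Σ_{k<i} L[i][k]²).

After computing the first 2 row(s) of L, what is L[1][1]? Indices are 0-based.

L[1][1] = 1

Step 1: L[0][0] = √(9) = 3.
  L[1][0] = (-3) / L[0][0] = -1.
Step 2: L[1][1] = √(1) = 1.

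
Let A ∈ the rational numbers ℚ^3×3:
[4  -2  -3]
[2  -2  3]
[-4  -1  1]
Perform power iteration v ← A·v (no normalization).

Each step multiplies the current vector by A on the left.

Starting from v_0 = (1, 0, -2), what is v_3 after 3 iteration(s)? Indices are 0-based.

v_0 = (1, 0, -2).
v_1 = A·v_0 = (10, -4, -6).
v_2 = A·v_1 = (66, 10, -42).
v_3 = A·v_2 = (370, -14, -316).

v_3 = (370, -14, -316)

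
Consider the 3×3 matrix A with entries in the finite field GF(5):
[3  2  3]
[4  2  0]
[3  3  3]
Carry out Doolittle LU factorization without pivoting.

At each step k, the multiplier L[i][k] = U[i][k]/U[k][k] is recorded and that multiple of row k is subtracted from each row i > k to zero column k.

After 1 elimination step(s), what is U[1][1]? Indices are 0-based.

Step 1: pivot at (0,0) is 3.
  row1 ← row1 − (3)·row0  ⇒  L[1][0]=3, U row1=(0, 1, 1)
  row2 ← row2 − (1)·row0  ⇒  L[2][0]=1, U row2=(0, 1, 0)

U[1][1] = 1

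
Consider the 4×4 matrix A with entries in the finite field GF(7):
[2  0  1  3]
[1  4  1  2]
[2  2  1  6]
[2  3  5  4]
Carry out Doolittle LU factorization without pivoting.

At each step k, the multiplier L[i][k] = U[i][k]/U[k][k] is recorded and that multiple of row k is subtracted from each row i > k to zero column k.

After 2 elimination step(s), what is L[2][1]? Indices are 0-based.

L[2][1] = 4

k=0: U[0][0]=2
  eliminate (1,0): mult=4, new row 1: (0, 4, 4, 4); set L[1][0]=4
  eliminate (2,0): mult=1, new row 2: (0, 2, 0, 3); set L[2][0]=1
  eliminate (3,0): mult=1, new row 3: (0, 3, 4, 1); set L[3][0]=1
k=1: U[1][1]=4
  eliminate (2,1): mult=4, new row 2: (0, 0, 5, 1); set L[2][1]=4
  eliminate (3,1): mult=6, new row 3: (0, 0, 1, 5); set L[3][1]=6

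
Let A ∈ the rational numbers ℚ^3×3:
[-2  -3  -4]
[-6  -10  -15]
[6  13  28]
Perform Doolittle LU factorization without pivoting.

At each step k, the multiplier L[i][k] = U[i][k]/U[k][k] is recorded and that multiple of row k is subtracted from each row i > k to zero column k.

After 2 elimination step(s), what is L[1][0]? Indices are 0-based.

Step 1: pivot at (0,0) is -2.
  row1 ← row1 − (3)·row0  ⇒  L[1][0]=3, U row1=(0, -1, -3)
  row2 ← row2 − (-3)·row0  ⇒  L[2][0]=-3, U row2=(0, 4, 16)
Step 2: pivot at (1,1) is -1.
  row2 ← row2 − (-4)·row1  ⇒  L[2][1]=-4, U row2=(0, 0, 4)

L[1][0] = 3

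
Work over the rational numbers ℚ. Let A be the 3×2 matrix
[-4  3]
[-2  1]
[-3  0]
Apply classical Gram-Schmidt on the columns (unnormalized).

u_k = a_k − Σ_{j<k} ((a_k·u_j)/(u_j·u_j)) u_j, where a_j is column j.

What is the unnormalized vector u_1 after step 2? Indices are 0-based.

Step 1: u_0 = a_0 = (-4, -2, -3).
Step 2: u_1 = a_1 − (-14/29)·u_0 = (31/29, 1/29, -42/29).

u_1 = (31/29, 1/29, -42/29)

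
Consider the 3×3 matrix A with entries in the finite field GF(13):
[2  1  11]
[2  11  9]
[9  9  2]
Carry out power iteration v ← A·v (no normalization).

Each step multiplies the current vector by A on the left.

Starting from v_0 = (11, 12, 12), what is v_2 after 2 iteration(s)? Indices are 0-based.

v_0 = (11, 12, 12).
v_1 = A·v_0 = (10, 2, 10).
v_2 = A·v_1 = (2, 2, 11).

v_2 = (2, 2, 11)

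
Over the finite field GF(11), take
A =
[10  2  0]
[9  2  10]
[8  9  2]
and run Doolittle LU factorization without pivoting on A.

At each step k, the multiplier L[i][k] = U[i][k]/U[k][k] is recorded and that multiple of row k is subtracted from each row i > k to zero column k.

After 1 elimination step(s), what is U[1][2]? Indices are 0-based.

U[1][2] = 10

[col 0] pivot 10
  R1 -= 2*R0 → (0, 9, 10)  (L[1][0] := 2)
  R2 -= 3*R0 → (0, 3, 2)  (L[2][0] := 3)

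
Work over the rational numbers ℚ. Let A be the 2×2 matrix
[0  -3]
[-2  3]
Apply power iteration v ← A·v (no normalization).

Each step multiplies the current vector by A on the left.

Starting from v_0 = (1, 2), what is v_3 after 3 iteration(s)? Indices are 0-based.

v_3 = (-72, 96)

v_0 = (1, 2).
v_1 = A·v_0 = (-6, 4).
v_2 = A·v_1 = (-12, 24).
v_3 = A·v_2 = (-72, 96).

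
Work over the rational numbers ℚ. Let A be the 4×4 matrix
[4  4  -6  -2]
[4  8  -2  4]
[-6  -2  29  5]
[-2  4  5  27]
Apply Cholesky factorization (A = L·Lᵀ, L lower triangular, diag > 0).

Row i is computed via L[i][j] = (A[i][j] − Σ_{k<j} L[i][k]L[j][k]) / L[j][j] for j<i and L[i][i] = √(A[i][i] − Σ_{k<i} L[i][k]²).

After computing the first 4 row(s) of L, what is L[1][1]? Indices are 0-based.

L[1][1] = 2

Step 1: L[0][0] = √(4) = 2.
  L[1][0] = (4) / L[0][0] = 2.
Step 2: L[1][1] = √(4) = 2.
  L[2][0] = (-6) / L[0][0] = -3.
  L[2][1] = (4) / L[1][1] = 2.
Step 3: L[2][2] = √(16) = 4.
  L[3][0] = (-2) / L[0][0] = -1.
  L[3][1] = (6) / L[1][1] = 3.
  L[3][2] = (-4) / L[2][2] = -1.
Step 4: L[3][3] = √(16) = 4.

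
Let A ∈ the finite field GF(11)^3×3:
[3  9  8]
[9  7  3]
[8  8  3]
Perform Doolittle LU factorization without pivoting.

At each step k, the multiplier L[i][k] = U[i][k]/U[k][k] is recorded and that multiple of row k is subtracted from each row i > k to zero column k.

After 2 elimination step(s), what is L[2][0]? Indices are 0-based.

[col 0] pivot 3
  R1 -= 3*R0 → (0, 2, 1)  (L[1][0] := 3)
  R2 -= 10*R0 → (0, 6, 0)  (L[2][0] := 10)
[col 1] pivot 2
  R2 -= 3*R1 → (0, 0, 8)  (L[2][1] := 3)

L[2][0] = 10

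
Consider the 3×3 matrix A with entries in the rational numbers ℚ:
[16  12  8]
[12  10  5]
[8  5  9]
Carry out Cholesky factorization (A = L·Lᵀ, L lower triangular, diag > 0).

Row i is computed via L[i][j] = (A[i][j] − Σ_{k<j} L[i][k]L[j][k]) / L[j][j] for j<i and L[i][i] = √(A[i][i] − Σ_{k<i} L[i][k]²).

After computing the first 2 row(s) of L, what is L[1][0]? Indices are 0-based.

L[1][0] = 3

Step 1: L[0][0] = √(16) = 4.
  L[1][0] = (12) / L[0][0] = 3.
Step 2: L[1][1] = √(1) = 1.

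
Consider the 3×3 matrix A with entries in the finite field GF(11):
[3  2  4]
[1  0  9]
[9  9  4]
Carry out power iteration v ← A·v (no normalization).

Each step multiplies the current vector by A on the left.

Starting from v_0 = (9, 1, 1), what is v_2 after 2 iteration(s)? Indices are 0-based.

v_2 = (5, 10, 10)

v_0 = (9, 1, 1).
v_1 = A·v_0 = (0, 7, 6).
v_2 = A·v_1 = (5, 10, 10).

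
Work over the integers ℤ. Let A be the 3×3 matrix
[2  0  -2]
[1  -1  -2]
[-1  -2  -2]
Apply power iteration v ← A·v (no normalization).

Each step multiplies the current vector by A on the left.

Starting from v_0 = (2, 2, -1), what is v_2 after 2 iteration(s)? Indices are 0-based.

v_0 = (2, 2, -1).
v_1 = A·v_0 = (6, 2, -4).
v_2 = A·v_1 = (20, 12, -2).

v_2 = (20, 12, -2)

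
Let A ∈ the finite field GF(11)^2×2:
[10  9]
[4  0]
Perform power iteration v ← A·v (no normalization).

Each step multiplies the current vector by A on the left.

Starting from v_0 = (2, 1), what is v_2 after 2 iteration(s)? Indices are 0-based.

v_2 = (10, 6)

v_0 = (2, 1).
v_1 = A·v_0 = (7, 8).
v_2 = A·v_1 = (10, 6).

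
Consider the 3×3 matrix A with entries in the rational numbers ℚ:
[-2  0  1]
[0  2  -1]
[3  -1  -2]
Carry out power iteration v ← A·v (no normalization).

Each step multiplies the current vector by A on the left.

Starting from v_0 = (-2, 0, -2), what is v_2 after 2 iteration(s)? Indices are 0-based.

v_2 = (-6, 6, 8)

v_0 = (-2, 0, -2).
v_1 = A·v_0 = (2, 2, -2).
v_2 = A·v_1 = (-6, 6, 8).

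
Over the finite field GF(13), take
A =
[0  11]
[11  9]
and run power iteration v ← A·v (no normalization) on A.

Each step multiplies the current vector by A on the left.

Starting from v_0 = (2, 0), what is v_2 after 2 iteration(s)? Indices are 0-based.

v_0 = (2, 0).
v_1 = A·v_0 = (0, 9).
v_2 = A·v_1 = (8, 3).

v_2 = (8, 3)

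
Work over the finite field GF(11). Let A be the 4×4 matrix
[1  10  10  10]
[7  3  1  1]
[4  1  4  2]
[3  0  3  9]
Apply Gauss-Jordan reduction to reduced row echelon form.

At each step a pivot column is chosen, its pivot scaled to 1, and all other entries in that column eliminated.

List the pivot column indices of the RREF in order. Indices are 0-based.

pivot columns: 0, 1, 2, 3

pivot(0,0)=1: scale R0 → (1, 10, 10, 10)
  clear (1,0): R1 −= (7)R0 → (0, 10, 8, 8)
  clear (2,0): R2 −= (4)R0 → (0, 5, 8, 6)
  clear (3,0): R3 −= (3)R0 → (0, 3, 6, 1)
pivot(1,1)=10: scale R1 → (0, 1, 3, 3)
  clear (0,1): R0 −= (10)R1 → (1, 0, 2, 2)
  clear (2,1): R2 −= (5)R1 → (0, 0, 4, 2)
  clear (3,1): R3 −= (3)R1 → (0, 0, 8, 3)
pivot(2,2)=4: scale R2 → (0, 0, 1, 6)
  clear (0,2): R0 −= (2)R2 → (1, 0, 0, 1)
  clear (1,2): R1 −= (3)R2 → (0, 1, 0, 7)
  clear (3,2): R3 −= (8)R2 → (0, 0, 0, 10)
pivot(3,3)=10: scale R3 → (0, 0, 0, 1)
  clear (0,3): R0 −= (1)R3 → (1, 0, 0, 0)
  clear (1,3): R1 −= (7)R3 → (0, 1, 0, 0)
  clear (2,3): R2 −= (6)R3 → (0, 0, 1, 0)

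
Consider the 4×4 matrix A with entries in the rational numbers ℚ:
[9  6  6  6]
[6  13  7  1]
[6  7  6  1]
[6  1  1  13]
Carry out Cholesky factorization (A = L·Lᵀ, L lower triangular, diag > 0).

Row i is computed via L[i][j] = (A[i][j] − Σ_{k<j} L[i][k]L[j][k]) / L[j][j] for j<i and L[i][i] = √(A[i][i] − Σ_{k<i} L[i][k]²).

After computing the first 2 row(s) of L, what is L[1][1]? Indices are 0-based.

L[1][1] = 3

Step 1: L[0][0] = √(9) = 3.
  L[1][0] = (6) / L[0][0] = 2.
Step 2: L[1][1] = √(9) = 3.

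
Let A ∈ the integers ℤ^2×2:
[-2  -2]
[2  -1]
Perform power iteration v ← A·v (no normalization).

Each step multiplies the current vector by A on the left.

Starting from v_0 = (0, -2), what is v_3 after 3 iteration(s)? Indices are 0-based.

v_0 = (0, -2).
v_1 = A·v_0 = (4, 2).
v_2 = A·v_1 = (-12, 6).
v_3 = A·v_2 = (12, -30).

v_3 = (12, -30)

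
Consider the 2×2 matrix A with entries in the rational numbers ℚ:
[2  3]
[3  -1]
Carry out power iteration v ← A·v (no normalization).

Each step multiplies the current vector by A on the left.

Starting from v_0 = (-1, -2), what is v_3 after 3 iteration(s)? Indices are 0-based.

v_0 = (-1, -2).
v_1 = A·v_0 = (-8, -1).
v_2 = A·v_1 = (-19, -23).
v_3 = A·v_2 = (-107, -34).

v_3 = (-107, -34)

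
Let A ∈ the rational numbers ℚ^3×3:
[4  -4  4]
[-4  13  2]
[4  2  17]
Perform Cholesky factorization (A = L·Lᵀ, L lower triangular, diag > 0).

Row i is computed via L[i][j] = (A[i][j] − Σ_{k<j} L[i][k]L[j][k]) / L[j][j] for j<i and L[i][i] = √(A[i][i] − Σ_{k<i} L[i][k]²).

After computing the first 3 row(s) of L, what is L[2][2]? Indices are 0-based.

L[2][2] = 3

Step 1: L[0][0] = √(4) = 2.
  L[1][0] = (-4) / L[0][0] = -2.
Step 2: L[1][1] = √(9) = 3.
  L[2][0] = (4) / L[0][0] = 2.
  L[2][1] = (6) / L[1][1] = 2.
Step 3: L[2][2] = √(9) = 3.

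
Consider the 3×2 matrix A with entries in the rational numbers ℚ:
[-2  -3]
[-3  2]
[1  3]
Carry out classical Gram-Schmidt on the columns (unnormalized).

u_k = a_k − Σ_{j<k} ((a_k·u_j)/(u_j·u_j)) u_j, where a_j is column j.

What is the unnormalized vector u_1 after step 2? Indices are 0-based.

Step 1: u_0 = a_0 = (-2, -3, 1).
Step 2: u_1 = a_1 − (3/14)·u_0 = (-18/7, 37/14, 39/14).

u_1 = (-18/7, 37/14, 39/14)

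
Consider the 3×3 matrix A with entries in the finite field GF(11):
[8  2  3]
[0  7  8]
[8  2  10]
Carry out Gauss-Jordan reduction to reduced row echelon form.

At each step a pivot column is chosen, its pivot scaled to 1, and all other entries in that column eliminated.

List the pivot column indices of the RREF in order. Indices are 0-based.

[1] R0 /= 8  ⇒  (1, 3, 10)
     R2 -= 8·R0  ⇒  (0, 0, 7)
[2] R1 /= 7  ⇒  (0, 1, 9)
     R0 -= 3·R1  ⇒  (1, 0, 5)
[3] R2 /= 7  ⇒  (0, 0, 1)
     R0 -= 5·R2  ⇒  (1, 0, 0)
     R1 -= 9·R2  ⇒  (0, 1, 0)

pivot columns: 0, 1, 2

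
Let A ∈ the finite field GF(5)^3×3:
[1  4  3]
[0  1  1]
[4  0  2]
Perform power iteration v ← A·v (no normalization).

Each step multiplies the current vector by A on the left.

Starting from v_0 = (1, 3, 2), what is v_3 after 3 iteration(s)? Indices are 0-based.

v_3 = (1, 0, 1)

v_0 = (1, 3, 2).
v_1 = A·v_0 = (4, 0, 3).
v_2 = A·v_1 = (3, 3, 2).
v_3 = A·v_2 = (1, 0, 1).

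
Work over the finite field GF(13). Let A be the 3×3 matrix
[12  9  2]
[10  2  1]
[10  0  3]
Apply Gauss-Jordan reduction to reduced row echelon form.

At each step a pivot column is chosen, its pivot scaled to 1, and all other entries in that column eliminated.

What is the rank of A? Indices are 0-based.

step 1: normalize row 0 (÷12) = (1, 4, 11)
  row 1: subtract 10×row0 = (0, 1, 8)
  row 2: subtract 10×row0 = (0, 12, 10)
step 2: normalize row 1 (÷1) = (0, 1, 8)
  row 0: subtract 4×row1 = (1, 0, 5)
  row 2: subtract 12×row1 = (0, 0, 5)
step 3: normalize row 2 (÷5) = (0, 0, 1)
  row 0: subtract 5×row2 = (1, 0, 0)
  row 1: subtract 8×row2 = (0, 1, 0)

rank = 3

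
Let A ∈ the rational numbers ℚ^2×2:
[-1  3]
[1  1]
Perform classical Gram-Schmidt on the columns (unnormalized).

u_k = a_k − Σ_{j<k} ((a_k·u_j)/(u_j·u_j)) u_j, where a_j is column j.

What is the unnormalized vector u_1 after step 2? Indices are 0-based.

u_1 = (2, 2)

Step 1: u_0 = a_0 = (-1, 1).
Step 2: u_1 = a_1 − (-1)·u_0 = (2, 2).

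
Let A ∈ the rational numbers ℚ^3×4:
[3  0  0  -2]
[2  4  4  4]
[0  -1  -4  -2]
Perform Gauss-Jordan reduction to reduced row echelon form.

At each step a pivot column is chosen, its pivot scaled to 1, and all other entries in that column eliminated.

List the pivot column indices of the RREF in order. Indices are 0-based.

step 1: normalize row 0 (÷3) = (1, 0, 0, -2/3)
  row 1: subtract 2×row0 = (0, 4, 4, 16/3)
step 2: normalize row 1 (÷4) = (0, 1, 1, 4/3)
  row 2: subtract -1×row1 = (0, 0, -3, -2/3)
step 3: normalize row 2 (÷-3) = (0, 0, 1, 2/9)
  row 1: subtract 1×row2 = (0, 1, 0, 10/9)

pivot columns: 0, 1, 2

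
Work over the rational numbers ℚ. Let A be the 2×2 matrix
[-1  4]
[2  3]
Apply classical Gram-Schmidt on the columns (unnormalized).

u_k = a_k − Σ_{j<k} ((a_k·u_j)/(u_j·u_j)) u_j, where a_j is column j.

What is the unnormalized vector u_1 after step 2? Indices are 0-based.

u_1 = (22/5, 11/5)

Step 1: u_0 = a_0 = (-1, 2).
Step 2: u_1 = a_1 − (2/5)·u_0 = (22/5, 11/5).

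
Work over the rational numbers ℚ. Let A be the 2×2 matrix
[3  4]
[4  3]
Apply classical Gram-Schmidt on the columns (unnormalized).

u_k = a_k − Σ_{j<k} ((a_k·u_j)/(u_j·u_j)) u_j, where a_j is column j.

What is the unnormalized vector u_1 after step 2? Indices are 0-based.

u_1 = (28/25, -21/25)

Step 1: u_0 = a_0 = (3, 4).
Step 2: u_1 = a_1 − (24/25)·u_0 = (28/25, -21/25).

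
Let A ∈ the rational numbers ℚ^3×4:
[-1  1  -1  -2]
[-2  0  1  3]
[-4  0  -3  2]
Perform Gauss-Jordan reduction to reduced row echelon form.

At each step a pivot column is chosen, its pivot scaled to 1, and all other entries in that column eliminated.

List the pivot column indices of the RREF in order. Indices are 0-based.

pivot columns: 0, 1, 2

pivot(0,0)=-1: scale R0 → (1, -1, 1, 2)
  clear (1,0): R1 −= (-2)R0 → (0, -2, 3, 7)
  clear (2,0): R2 −= (-4)R0 → (0, -4, 1, 10)
pivot(1,1)=-2: scale R1 → (0, 1, -3/2, -7/2)
  clear (0,1): R0 −= (-1)R1 → (1, 0, -1/2, -3/2)
  clear (2,1): R2 −= (-4)R1 → (0, 0, -5, -4)
pivot(2,2)=-5: scale R2 → (0, 0, 1, 4/5)
  clear (0,2): R0 −= (-1/2)R2 → (1, 0, 0, -11/10)
  clear (1,2): R1 −= (-3/2)R2 → (0, 1, 0, -23/10)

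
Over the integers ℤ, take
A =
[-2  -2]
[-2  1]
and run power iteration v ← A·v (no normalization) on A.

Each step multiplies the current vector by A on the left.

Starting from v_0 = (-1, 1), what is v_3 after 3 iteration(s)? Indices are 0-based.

v_3 = (6, 15)

v_0 = (-1, 1).
v_1 = A·v_0 = (0, 3).
v_2 = A·v_1 = (-6, 3).
v_3 = A·v_2 = (6, 15).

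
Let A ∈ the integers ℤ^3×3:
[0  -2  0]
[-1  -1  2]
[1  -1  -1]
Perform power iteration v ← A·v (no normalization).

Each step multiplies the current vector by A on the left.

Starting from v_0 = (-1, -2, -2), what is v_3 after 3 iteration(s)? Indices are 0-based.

v_3 = (-6, -1, -3)

v_0 = (-1, -2, -2).
v_1 = A·v_0 = (4, -1, 3).
v_2 = A·v_1 = (2, 3, 2).
v_3 = A·v_2 = (-6, -1, -3).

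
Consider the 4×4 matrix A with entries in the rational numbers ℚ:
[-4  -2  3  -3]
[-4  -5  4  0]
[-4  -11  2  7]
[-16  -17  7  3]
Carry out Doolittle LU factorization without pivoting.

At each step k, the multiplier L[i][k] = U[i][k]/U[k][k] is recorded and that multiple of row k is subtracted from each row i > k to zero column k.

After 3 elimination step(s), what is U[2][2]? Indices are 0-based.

U[2][2] = -4

k=0: U[0][0]=-4
  eliminate (1,0): mult=1, new row 1: (0, -3, 1, 3); set L[1][0]=1
  eliminate (2,0): mult=1, new row 2: (0, -9, -1, 10); set L[2][0]=1
  eliminate (3,0): mult=4, new row 3: (0, -9, -5, 15); set L[3][0]=4
k=1: U[1][1]=-3
  eliminate (2,1): mult=3, new row 2: (0, 0, -4, 1); set L[2][1]=3
  eliminate (3,1): mult=3, new row 3: (0, 0, -8, 6); set L[3][1]=3
k=2: U[2][2]=-4
  eliminate (3,2): mult=2, new row 3: (0, 0, 0, 4); set L[3][2]=2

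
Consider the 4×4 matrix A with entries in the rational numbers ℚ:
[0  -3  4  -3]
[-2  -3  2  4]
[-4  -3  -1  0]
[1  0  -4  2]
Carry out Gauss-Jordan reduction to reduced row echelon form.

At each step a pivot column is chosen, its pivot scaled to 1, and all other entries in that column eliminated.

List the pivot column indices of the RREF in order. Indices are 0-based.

step 1: exchange rows 0,1
step 1: normalize row 0 (÷-2) = (1, 3/2, -1, -2)
  row 2: subtract -4×row0 = (0, 3, -5, -8)
  row 3: subtract 1×row0 = (0, -3/2, -3, 4)
step 2: normalize row 1 (÷-3) = (0, 1, -4/3, 1)
  row 0: subtract 3/2×row1 = (1, 0, 1, -7/2)
  row 2: subtract 3×row1 = (0, 0, -1, -11)
  row 3: subtract -3/2×row1 = (0, 0, -5, 11/2)
step 3: normalize row 2 (÷-1) = (0, 0, 1, 11)
  row 0: subtract 1×row2 = (1, 0, 0, -29/2)
  row 1: subtract -4/3×row2 = (0, 1, 0, 47/3)
  row 3: subtract -5×row2 = (0, 0, 0, 121/2)
step 4: normalize row 3 (÷121/2) = (0, 0, 0, 1)
  row 0: subtract -29/2×row3 = (1, 0, 0, 0)
  row 1: subtract 47/3×row3 = (0, 1, 0, 0)
  row 2: subtract 11×row3 = (0, 0, 1, 0)

pivot columns: 0, 1, 2, 3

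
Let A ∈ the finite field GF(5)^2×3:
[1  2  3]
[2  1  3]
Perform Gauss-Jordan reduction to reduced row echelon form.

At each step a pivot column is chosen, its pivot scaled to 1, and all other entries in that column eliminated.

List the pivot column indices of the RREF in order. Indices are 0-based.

pivot columns: 0, 1

pivot(0,0)=1: scale R0 → (1, 2, 3)
  clear (1,0): R1 −= (2)R0 → (0, 2, 2)
pivot(1,1)=2: scale R1 → (0, 1, 1)
  clear (0,1): R0 −= (2)R1 → (1, 0, 1)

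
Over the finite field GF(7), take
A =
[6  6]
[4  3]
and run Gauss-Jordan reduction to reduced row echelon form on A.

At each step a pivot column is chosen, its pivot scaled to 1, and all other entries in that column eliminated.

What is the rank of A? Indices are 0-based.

rank = 2

pivot(0,0)=6: scale R0 → (1, 1)
  clear (1,0): R1 −= (4)R0 → (0, 6)
pivot(1,1)=6: scale R1 → (0, 1)
  clear (0,1): R0 −= (1)R1 → (1, 0)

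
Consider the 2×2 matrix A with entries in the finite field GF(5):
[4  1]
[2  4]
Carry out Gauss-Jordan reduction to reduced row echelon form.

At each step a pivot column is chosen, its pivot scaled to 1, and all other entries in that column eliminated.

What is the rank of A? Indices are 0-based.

[1] R0 /= 4  ⇒  (1, 4)
     R1 -= 2·R0  ⇒  (0, 1)
[2] R1 /= 1  ⇒  (0, 1)
     R0 -= 4·R1  ⇒  (1, 0)

rank = 2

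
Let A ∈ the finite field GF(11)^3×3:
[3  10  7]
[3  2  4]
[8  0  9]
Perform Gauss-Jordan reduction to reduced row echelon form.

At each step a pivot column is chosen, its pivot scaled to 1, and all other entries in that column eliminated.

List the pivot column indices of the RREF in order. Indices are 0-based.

[1] R0 /= 3  ⇒  (1, 7, 6)
     R1 -= 3·R0  ⇒  (0, 3, 8)
     R2 -= 8·R0  ⇒  (0, 10, 5)
[2] R1 /= 3  ⇒  (0, 1, 10)
     R0 -= 7·R1  ⇒  (1, 0, 2)
     R2 -= 10·R1  ⇒  (0, 0, 4)
[3] R2 /= 4  ⇒  (0, 0, 1)
     R0 -= 2·R2  ⇒  (1, 0, 0)
     R1 -= 10·R2  ⇒  (0, 1, 0)

pivot columns: 0, 1, 2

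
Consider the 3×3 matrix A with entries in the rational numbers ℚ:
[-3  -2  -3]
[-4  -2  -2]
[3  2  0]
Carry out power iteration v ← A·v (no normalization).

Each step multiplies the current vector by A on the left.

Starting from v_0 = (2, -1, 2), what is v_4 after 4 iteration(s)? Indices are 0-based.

v_0 = (2, -1, 2).
v_1 = A·v_0 = (-10, -10, 4).
v_2 = A·v_1 = (38, 52, -50).
v_3 = A·v_2 = (-68, -156, 218).
v_4 = A·v_3 = (-138, 148, -516).

v_4 = (-138, 148, -516)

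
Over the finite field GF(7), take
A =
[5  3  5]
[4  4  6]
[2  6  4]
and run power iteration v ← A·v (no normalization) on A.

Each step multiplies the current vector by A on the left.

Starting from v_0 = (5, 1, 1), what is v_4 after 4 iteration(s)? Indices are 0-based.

v_4 = (5, 2, 1)

v_0 = (5, 1, 1).
v_1 = A·v_0 = (5, 2, 6).
v_2 = A·v_1 = (5, 1, 4).
v_3 = A·v_2 = (6, 6, 4).
v_4 = A·v_3 = (5, 2, 1).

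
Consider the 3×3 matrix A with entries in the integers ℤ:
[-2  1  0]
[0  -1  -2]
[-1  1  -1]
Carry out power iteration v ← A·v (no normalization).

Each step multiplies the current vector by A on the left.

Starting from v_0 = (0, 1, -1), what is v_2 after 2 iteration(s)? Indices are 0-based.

v_0 = (0, 1, -1).
v_1 = A·v_0 = (1, 1, 2).
v_2 = A·v_1 = (-1, -5, -2).

v_2 = (-1, -5, -2)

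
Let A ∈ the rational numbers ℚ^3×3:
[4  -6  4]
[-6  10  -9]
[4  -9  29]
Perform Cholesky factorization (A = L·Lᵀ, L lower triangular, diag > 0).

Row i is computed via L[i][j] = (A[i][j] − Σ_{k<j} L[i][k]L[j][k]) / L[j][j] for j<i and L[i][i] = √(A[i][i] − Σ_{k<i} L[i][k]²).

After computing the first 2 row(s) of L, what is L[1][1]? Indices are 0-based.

Step 1: L[0][0] = √(4) = 2.
  L[1][0] = (-6) / L[0][0] = -3.
Step 2: L[1][1] = √(1) = 1.

L[1][1] = 1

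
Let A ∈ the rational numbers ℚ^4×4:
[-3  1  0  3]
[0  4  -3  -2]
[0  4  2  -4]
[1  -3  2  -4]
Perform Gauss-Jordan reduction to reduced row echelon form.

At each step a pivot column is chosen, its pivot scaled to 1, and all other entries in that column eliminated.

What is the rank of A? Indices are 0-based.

rank = 4

step 1: normalize row 0 (÷-3) = (1, -1/3, 0, -1)
  row 3: subtract 1×row0 = (0, -8/3, 2, -3)
step 2: normalize row 1 (÷4) = (0, 1, -3/4, -1/2)
  row 0: subtract -1/3×row1 = (1, 0, -1/4, -7/6)
  row 2: subtract 4×row1 = (0, 0, 5, -2)
  row 3: subtract -8/3×row1 = (0, 0, 0, -13/3)
step 3: normalize row 2 (÷5) = (0, 0, 1, -2/5)
  row 0: subtract -1/4×row2 = (1, 0, 0, -19/15)
  row 1: subtract -3/4×row2 = (0, 1, 0, -4/5)
step 4: normalize row 3 (÷-13/3) = (0, 0, 0, 1)
  row 0: subtract -19/15×row3 = (1, 0, 0, 0)
  row 1: subtract -4/5×row3 = (0, 1, 0, 0)
  row 2: subtract -2/5×row3 = (0, 0, 1, 0)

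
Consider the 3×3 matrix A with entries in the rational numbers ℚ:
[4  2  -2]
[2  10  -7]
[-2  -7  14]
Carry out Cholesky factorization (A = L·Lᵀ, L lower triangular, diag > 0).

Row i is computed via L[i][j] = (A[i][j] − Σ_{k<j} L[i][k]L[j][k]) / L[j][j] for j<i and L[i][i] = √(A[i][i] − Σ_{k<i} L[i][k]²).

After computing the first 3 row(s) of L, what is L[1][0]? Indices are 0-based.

Step 1: L[0][0] = √(4) = 2.
  L[1][0] = (2) / L[0][0] = 1.
Step 2: L[1][1] = √(9) = 3.
  L[2][0] = (-2) / L[0][0] = -1.
  L[2][1] = (-6) / L[1][1] = -2.
Step 3: L[2][2] = √(9) = 3.

L[1][0] = 1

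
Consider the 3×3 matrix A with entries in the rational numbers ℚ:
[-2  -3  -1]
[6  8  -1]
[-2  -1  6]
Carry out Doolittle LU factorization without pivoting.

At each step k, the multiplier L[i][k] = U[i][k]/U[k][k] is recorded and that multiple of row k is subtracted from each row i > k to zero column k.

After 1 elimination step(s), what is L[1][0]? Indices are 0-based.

L[1][0] = -3

Step 1: pivot at (0,0) is -2.
  row1 ← row1 − (-3)·row0  ⇒  L[1][0]=-3, U row1=(0, -1, -4)
  row2 ← row2 − (1)·row0  ⇒  L[2][0]=1, U row2=(0, 2, 7)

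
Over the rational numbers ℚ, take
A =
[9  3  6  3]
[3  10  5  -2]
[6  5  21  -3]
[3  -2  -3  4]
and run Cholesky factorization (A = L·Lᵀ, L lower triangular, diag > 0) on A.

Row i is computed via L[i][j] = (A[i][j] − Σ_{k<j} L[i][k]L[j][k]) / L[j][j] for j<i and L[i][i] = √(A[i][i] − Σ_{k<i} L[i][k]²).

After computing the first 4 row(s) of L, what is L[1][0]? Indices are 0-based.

Step 1: L[0][0] = √(9) = 3.
  L[1][0] = (3) / L[0][0] = 1.
Step 2: L[1][1] = √(9) = 3.
  L[2][0] = (6) / L[0][0] = 2.
  L[2][1] = (3) / L[1][1] = 1.
Step 3: L[2][2] = √(16) = 4.
  L[3][0] = (3) / L[0][0] = 1.
  L[3][1] = (-3) / L[1][1] = -1.
  L[3][2] = (-4) / L[2][2] = -1.
Step 4: L[3][3] = √(1) = 1.

L[1][0] = 1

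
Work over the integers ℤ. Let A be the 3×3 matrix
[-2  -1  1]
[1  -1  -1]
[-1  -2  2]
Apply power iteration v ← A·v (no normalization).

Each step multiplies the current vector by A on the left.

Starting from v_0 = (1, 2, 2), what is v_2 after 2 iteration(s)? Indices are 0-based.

v_2 = (6, 2, 6)

v_0 = (1, 2, 2).
v_1 = A·v_0 = (-2, -3, -1).
v_2 = A·v_1 = (6, 2, 6).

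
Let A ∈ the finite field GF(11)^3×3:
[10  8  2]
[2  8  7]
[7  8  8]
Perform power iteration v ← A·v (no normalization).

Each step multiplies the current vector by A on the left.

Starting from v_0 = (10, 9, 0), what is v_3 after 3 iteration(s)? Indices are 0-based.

v_3 = (6, 0, 1)

v_0 = (10, 9, 0).
v_1 = A·v_0 = (7, 4, 10).
v_2 = A·v_1 = (1, 6, 7).
v_3 = A·v_2 = (6, 0, 1).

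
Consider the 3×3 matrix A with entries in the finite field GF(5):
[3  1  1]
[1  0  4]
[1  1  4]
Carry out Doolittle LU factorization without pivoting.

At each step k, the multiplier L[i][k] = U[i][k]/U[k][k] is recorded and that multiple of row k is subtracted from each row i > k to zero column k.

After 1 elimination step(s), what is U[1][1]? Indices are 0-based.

U[1][1] = 3

[col 0] pivot 3
  R1 -= 2*R0 → (0, 3, 2)  (L[1][0] := 2)
  R2 -= 2*R0 → (0, 4, 2)  (L[2][0] := 2)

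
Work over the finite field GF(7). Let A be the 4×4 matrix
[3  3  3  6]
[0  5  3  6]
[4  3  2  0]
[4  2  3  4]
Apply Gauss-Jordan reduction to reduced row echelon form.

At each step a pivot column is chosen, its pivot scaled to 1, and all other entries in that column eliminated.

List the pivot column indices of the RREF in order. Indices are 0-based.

step 1: normalize row 0 (÷3) = (1, 1, 1, 2)
  row 2: subtract 4×row0 = (0, 6, 5, 6)
  row 3: subtract 4×row0 = (0, 5, 6, 3)
step 2: normalize row 1 (÷5) = (0, 1, 2, 4)
  row 0: subtract 1×row1 = (1, 0, 6, 5)
  row 2: subtract 6×row1 = (0, 0, 0, 3)
  row 3: subtract 5×row1 = (0, 0, 3, 4)
step 3: exchange rows 2,3
step 3: normalize row 2 (÷3) = (0, 0, 1, 6)
  row 0: subtract 6×row2 = (1, 0, 0, 4)
  row 1: subtract 2×row2 = (0, 1, 0, 6)
step 4: normalize row 3 (÷3) = (0, 0, 0, 1)
  row 0: subtract 4×row3 = (1, 0, 0, 0)
  row 1: subtract 6×row3 = (0, 1, 0, 0)
  row 2: subtract 6×row3 = (0, 0, 1, 0)

pivot columns: 0, 1, 2, 3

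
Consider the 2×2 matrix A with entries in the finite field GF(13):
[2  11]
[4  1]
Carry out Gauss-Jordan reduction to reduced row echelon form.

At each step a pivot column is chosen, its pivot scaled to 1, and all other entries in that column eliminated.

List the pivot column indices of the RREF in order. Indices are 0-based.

pivot columns: 0, 1

pivot(0,0)=2: scale R0 → (1, 12)
  clear (1,0): R1 −= (4)R0 → (0, 5)
pivot(1,1)=5: scale R1 → (0, 1)
  clear (0,1): R0 −= (12)R1 → (1, 0)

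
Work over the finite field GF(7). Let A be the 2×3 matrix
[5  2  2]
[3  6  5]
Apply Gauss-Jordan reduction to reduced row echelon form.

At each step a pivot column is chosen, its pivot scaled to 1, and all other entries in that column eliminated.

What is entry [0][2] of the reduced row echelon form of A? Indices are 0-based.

[1] R0 /= 5  ⇒  (1, 6, 6)
     R1 -= 3·R0  ⇒  (0, 2, 1)
[2] R1 /= 2  ⇒  (0, 1, 4)
     R0 -= 6·R1  ⇒  (1, 0, 3)

M[0][2] = 3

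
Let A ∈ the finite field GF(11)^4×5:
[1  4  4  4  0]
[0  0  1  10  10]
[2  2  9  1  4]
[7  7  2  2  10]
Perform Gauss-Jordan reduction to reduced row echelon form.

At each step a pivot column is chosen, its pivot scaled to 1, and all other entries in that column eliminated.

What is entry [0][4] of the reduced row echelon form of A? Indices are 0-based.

M[0][4] = 1

[1] R0 /= 1  ⇒  (1, 4, 4, 4, 0)
     R2 -= 2·R0  ⇒  (0, 5, 1, 4, 4)
     R3 -= 7·R0  ⇒  (0, 1, 7, 7, 10)
[2] R1 <-> R2
[2] R1 /= 5  ⇒  (0, 1, 9, 3, 3)
     R0 -= 4·R1  ⇒  (1, 0, 1, 3, 10)
     R3 -= 1·R1  ⇒  (0, 0, 9, 4, 7)
[3] R2 /= 1  ⇒  (0, 0, 1, 10, 10)
     R0 -= 1·R2  ⇒  (1, 0, 0, 4, 0)
     R1 -= 9·R2  ⇒  (0, 1, 0, 1, 1)
     R3 -= 9·R2  ⇒  (0, 0, 0, 2, 5)
[4] R3 /= 2  ⇒  (0, 0, 0, 1, 8)
     R0 -= 4·R3  ⇒  (1, 0, 0, 0, 1)
     R1 -= 1·R3  ⇒  (0, 1, 0, 0, 4)
     R2 -= 10·R3  ⇒  (0, 0, 1, 0, 7)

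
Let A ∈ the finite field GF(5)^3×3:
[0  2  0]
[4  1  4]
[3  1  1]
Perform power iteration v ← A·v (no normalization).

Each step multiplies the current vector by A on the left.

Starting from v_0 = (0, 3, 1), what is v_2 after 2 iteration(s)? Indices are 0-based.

v_0 = (0, 3, 1).
v_1 = A·v_0 = (1, 2, 4).
v_2 = A·v_1 = (4, 2, 4).

v_2 = (4, 2, 4)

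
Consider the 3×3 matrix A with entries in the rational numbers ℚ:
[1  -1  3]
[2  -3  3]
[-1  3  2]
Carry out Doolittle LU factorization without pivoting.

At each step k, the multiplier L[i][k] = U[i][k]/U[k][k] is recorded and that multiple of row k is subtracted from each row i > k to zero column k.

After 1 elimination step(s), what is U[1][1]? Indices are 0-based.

k=0: U[0][0]=1
  eliminate (1,0): mult=2, new row 1: (0, -1, -3); set L[1][0]=2
  eliminate (2,0): mult=-1, new row 2: (0, 2, 5); set L[2][0]=-1

U[1][1] = -1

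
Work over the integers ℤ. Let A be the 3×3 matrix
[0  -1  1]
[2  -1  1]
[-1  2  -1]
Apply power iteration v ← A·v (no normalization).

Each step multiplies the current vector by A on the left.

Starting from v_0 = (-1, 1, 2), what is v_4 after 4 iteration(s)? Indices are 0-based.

v_0 = (-1, 1, 2).
v_1 = A·v_0 = (1, -1, 1).
v_2 = A·v_1 = (2, 4, -4).
v_3 = A·v_2 = (-8, -4, 10).
v_4 = A·v_3 = (14, -2, -10).

v_4 = (14, -2, -10)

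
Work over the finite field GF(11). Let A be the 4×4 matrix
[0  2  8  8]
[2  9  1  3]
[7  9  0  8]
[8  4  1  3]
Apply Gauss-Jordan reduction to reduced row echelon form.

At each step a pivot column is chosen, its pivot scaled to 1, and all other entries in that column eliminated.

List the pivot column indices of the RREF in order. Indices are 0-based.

pivot columns: 0, 1, 2, 3

[1] R0 <-> R1
[1] R0 /= 2  ⇒  (1, 10, 6, 7)
     R2 -= 7·R0  ⇒  (0, 5, 2, 3)
     R3 -= 8·R0  ⇒  (0, 1, 8, 2)
[2] R1 /= 2  ⇒  (0, 1, 4, 4)
     R0 -= 10·R1  ⇒  (1, 0, 10, 0)
     R2 -= 5·R1  ⇒  (0, 0, 4, 5)
     R3 -= 1·R1  ⇒  (0, 0, 4, 9)
[3] R2 /= 4  ⇒  (0, 0, 1, 4)
     R0 -= 10·R2  ⇒  (1, 0, 0, 4)
     R1 -= 4·R2  ⇒  (0, 1, 0, 10)
     R3 -= 4·R2  ⇒  (0, 0, 0, 4)
[4] R3 /= 4  ⇒  (0, 0, 0, 1)
     R0 -= 4·R3  ⇒  (1, 0, 0, 0)
     R1 -= 10·R3  ⇒  (0, 1, 0, 0)
     R2 -= 4·R3  ⇒  (0, 0, 1, 0)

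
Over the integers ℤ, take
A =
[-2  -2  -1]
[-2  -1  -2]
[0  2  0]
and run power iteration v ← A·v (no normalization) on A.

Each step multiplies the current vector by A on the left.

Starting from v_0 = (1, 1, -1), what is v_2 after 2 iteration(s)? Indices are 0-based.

v_0 = (1, 1, -1).
v_1 = A·v_0 = (-3, -1, 2).
v_2 = A·v_1 = (6, 3, -2).

v_2 = (6, 3, -2)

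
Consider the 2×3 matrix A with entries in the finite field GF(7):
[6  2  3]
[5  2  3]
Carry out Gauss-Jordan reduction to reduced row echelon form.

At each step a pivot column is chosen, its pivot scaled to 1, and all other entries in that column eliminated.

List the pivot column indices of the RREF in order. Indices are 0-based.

pivot columns: 0, 1

pivot(0,0)=6: scale R0 → (1, 5, 4)
  clear (1,0): R1 −= (5)R0 → (0, 5, 4)
pivot(1,1)=5: scale R1 → (0, 1, 5)
  clear (0,1): R0 −= (5)R1 → (1, 0, 0)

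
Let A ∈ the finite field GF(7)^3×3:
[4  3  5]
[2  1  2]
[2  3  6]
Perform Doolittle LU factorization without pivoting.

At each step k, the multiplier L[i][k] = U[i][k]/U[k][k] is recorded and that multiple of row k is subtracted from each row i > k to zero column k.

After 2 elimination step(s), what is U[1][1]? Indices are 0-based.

[col 0] pivot 4
  R1 -= 4*R0 → (0, 3, 3)  (L[1][0] := 4)
  R2 -= 4*R0 → (0, 5, 0)  (L[2][0] := 4)
[col 1] pivot 3
  R2 -= 4*R1 → (0, 0, 2)  (L[2][1] := 4)

U[1][1] = 3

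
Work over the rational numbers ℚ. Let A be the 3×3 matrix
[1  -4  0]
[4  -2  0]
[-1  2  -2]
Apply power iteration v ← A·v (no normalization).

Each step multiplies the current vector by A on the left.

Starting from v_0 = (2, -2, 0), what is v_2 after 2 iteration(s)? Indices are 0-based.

v_0 = (2, -2, 0).
v_1 = A·v_0 = (10, 12, -6).
v_2 = A·v_1 = (-38, 16, 26).

v_2 = (-38, 16, 26)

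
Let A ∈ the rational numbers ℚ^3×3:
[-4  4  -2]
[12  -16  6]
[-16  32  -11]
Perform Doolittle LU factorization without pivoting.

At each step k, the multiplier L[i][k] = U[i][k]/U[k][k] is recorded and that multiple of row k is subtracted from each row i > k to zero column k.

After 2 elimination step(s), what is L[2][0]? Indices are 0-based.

L[2][0] = 4

Step 1: pivot at (0,0) is -4.
  row1 ← row1 − (-3)·row0  ⇒  L[1][0]=-3, U row1=(0, -4, 0)
  row2 ← row2 − (4)·row0  ⇒  L[2][0]=4, U row2=(0, 16, -3)
Step 2: pivot at (1,1) is -4.
  row2 ← row2 − (-4)·row1  ⇒  L[2][1]=-4, U row2=(0, 0, -3)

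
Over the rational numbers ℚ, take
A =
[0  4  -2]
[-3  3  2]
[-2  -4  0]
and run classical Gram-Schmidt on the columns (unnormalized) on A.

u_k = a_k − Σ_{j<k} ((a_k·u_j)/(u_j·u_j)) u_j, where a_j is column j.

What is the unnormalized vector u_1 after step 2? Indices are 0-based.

Step 1: u_0 = a_0 = (0, -3, -2).
Step 2: u_1 = a_1 − (-1/13)·u_0 = (4, 36/13, -54/13).

u_1 = (4, 36/13, -54/13)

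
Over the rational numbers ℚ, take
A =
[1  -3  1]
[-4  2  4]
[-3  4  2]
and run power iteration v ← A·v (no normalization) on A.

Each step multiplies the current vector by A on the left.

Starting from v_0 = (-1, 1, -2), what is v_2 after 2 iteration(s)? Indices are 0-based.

v_0 = (-1, 1, -2).
v_1 = A·v_0 = (-6, -2, 3).
v_2 = A·v_1 = (3, 32, 16).

v_2 = (3, 32, 16)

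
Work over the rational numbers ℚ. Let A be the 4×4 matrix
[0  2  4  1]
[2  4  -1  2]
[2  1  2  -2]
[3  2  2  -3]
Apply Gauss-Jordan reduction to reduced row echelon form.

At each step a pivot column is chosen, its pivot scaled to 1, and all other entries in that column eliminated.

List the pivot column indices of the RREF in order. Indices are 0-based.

pivot(0,0): swap R0↔R1
pivot(0,0)=2: scale R0 → (1, 2, -1/2, 1)
  clear (2,0): R2 −= (2)R0 → (0, -3, 3, -4)
  clear (3,0): R3 −= (3)R0 → (0, -4, 7/2, -6)
pivot(1,1)=2: scale R1 → (0, 1, 2, 1/2)
  clear (0,1): R0 −= (2)R1 → (1, 0, -9/2, 0)
  clear (2,1): R2 −= (-3)R1 → (0, 0, 9, -5/2)
  clear (3,1): R3 −= (-4)R1 → (0, 0, 23/2, -4)
pivot(2,2)=9: scale R2 → (0, 0, 1, -5/18)
  clear (0,2): R0 −= (-9/2)R2 → (1, 0, 0, -5/4)
  clear (1,2): R1 −= (2)R2 → (0, 1, 0, 19/18)
  clear (3,2): R3 −= (23/2)R2 → (0, 0, 0, -29/36)
pivot(3,3)=-29/36: scale R3 → (0, 0, 0, 1)
  clear (0,3): R0 −= (-5/4)R3 → (1, 0, 0, 0)
  clear (1,3): R1 −= (19/18)R3 → (0, 1, 0, 0)
  clear (2,3): R2 −= (-5/18)R3 → (0, 0, 1, 0)

pivot columns: 0, 1, 2, 3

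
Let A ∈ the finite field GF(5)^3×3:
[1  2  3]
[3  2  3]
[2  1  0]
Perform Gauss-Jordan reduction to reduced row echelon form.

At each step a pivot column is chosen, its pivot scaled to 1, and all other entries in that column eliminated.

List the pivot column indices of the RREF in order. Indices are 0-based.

pivot(0,0)=1: scale R0 → (1, 2, 3)
  clear (1,0): R1 −= (3)R0 → (0, 1, 4)
  clear (2,0): R2 −= (2)R0 → (0, 2, 4)
pivot(1,1)=1: scale R1 → (0, 1, 4)
  clear (0,1): R0 −= (2)R1 → (1, 0, 0)
  clear (2,1): R2 −= (2)R1 → (0, 0, 1)
pivot(2,2)=1: scale R2 → (0, 0, 1)
  clear (1,2): R1 −= (4)R2 → (0, 1, 0)

pivot columns: 0, 1, 2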